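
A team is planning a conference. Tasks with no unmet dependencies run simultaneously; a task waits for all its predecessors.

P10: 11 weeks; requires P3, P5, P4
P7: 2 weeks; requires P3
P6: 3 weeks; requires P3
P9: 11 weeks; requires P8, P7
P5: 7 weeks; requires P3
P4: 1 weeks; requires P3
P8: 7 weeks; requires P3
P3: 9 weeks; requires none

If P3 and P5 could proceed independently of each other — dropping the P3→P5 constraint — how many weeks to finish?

With the dependency in place, P3→P5→P10 = 9+7+11 = 27 sets the finish at 27 weeks.
Without P3→P5, P5's earliest start moves from 9 to 0.
After: P3→P8→P9 = 9+7+11 = 27 → 27 weeks.

27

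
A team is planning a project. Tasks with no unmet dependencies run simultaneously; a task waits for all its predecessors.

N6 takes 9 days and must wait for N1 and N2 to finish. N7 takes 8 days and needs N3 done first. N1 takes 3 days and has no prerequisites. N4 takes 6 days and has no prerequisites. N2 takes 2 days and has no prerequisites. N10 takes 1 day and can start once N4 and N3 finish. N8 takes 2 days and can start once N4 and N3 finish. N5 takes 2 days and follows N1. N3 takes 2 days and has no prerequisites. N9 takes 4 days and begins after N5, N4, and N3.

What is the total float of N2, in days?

1

N1→N6 = 3+9 = 12 sets the makespan at 12 days.
Longest path through N2: 11 days (earliest finish 2, latest finish 3).
So N2 can slip 3 − 2 = 1 day.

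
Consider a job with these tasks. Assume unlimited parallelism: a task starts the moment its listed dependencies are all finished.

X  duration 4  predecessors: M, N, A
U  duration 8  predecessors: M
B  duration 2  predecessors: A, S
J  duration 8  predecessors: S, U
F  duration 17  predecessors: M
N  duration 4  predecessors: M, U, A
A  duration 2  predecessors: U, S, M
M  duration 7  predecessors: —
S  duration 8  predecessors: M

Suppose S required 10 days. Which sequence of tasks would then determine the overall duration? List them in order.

Critical path before the change: M→S→A→N→X = 7+8+2+4+4 = 25 giving 25 days.
S lies on that path, so at 10 days the path becomes 27 days.
The critical path is still M→S→A→N→X; finish is now 27 days.

M, S, A, N, X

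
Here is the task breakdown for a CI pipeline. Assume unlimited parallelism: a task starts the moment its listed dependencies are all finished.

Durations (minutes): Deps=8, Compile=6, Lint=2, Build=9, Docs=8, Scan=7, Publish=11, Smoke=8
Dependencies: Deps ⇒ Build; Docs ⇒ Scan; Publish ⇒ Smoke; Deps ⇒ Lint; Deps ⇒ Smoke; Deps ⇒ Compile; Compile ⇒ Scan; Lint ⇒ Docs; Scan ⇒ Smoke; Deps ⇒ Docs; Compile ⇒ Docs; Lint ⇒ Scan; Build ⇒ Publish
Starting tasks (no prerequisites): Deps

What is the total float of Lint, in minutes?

Critical path: Deps→Compile→Docs→Scan→Smoke = 8+6+8+7+8 = 37, so the finish is 37 minutes.
Longest path through Lint: 33 minutes (earliest finish 10, latest finish 14).
Slack of Lint = 12 − 8 = 4 minutes.

4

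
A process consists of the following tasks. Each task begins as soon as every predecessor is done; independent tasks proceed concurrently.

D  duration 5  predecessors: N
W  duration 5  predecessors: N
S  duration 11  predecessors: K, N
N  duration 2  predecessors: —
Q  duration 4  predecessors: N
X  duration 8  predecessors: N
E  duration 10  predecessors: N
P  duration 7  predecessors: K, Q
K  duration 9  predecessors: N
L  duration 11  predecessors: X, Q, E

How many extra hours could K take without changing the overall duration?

N→E→L = 2+10+11 = 23 sets the makespan at 23 hours.
Longest path through K: 22 hours (earliest finish 11, latest finish 12).
Slack of K = 3 − 2 = 1 hour.

1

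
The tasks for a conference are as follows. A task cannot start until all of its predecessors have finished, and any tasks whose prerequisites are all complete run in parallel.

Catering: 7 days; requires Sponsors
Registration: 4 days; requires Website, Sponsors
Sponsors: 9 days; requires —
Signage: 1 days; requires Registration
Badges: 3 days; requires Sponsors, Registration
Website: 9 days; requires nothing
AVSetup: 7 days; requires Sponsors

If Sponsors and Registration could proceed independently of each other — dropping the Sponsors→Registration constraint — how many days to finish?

16

Original critical path: Sponsors→Registration→Badges = 9+4+3 = 16 ⇒ 16 days.
Dropping Sponsors→Registration doesn't change Registration's earliest start (9); another predecessor still binds.
New critical path: Sponsors→Catering = 9+7 = 16 ⇒ 16 days.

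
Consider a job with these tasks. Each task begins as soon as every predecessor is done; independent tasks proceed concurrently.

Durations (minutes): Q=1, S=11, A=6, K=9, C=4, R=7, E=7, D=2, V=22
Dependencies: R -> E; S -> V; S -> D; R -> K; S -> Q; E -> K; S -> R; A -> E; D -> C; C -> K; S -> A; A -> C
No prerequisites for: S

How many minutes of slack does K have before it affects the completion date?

0

Critical path: S→R→E→K = 11+7+7+9 = 34, so the finish is 34 minutes.
The longest chain containing K totals 34 minutes.
So K can slip 34 − 34 = 0 minutes.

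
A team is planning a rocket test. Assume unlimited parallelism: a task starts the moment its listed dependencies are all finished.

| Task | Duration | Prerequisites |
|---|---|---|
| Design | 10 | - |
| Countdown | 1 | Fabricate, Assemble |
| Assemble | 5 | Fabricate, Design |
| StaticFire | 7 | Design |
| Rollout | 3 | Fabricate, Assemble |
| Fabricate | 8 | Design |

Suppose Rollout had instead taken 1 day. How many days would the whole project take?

Actual critical path: Design→Fabricate→Assemble→Rollout = 10+8+5+3 = 26 ⇒ 26 days.
Rollout is on the critical path; changing it to 1 makes that path 24 days.
The critical path is still Design→Fabricate→Assemble→Rollout; finish is now 24 days.

24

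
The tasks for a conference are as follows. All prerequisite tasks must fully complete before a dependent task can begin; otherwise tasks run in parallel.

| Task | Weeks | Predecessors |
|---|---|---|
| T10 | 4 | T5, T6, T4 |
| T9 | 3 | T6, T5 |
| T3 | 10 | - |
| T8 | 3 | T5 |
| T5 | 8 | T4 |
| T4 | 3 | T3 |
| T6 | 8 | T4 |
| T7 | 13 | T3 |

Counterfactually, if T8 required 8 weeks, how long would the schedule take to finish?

29

Baseline: T3→T4→T5→T10 = 10+3+8+4 = 25 → 25 weeks.
The longest path through T8 is only 24 weeks, so T8 has float 1.
New critical path: T3→T4→T5→T8 = 10+3+8+8 = 29 ⇒ 29 weeks.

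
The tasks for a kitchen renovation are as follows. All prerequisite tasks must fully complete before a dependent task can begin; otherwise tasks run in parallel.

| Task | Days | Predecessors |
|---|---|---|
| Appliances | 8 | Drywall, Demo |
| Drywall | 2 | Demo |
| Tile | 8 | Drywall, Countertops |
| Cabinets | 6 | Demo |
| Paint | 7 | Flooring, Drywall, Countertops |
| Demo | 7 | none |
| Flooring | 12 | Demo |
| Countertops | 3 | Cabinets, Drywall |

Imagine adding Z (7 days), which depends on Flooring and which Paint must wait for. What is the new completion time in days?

33

Originally the project takes 26 days.
With Z inserted, Paint now waits for max(Flooring, Drywall, Countertops, Z).
New critical path: Demo→Flooring→Z→Paint = 7+12+7+7 = 33 ⇒ 33 days.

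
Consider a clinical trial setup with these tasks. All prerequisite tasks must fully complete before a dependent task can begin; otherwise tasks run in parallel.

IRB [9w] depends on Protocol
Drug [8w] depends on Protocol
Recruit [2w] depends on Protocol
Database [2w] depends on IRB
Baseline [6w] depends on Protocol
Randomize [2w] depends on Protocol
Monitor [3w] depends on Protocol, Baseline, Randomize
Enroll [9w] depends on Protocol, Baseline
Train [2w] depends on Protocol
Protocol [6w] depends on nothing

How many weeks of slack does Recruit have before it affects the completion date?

Critical path: Protocol→Baseline→Enroll = 6+6+9 = 21, so the finish is 21 weeks.
Longest path through Recruit: 8 weeks (earliest finish 8, latest finish 21).
Slack of Recruit = 19 − 6 = 13 weeks.

13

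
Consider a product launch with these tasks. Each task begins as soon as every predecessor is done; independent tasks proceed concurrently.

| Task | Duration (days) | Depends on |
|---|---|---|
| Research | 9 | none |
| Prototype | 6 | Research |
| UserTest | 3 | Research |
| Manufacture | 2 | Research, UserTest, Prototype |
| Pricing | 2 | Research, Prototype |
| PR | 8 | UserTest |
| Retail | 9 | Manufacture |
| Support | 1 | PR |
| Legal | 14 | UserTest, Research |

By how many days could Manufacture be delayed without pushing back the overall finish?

Research→Prototype→Manufacture→Retail = 9+6+2+9 = 26 sets the makespan at 26 days.
The longest chain containing Manufacture totals 26 days.
Slack of Manufacture = 15 − 15 = 0 days.

0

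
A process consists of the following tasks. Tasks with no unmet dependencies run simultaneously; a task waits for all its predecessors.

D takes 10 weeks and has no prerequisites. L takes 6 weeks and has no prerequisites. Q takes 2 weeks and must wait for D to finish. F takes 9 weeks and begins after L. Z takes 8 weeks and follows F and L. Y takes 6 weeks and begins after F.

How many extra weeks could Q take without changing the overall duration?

L→F→Z = 6+9+8 = 23 sets the makespan at 23 weeks.
Longest path through Q: 12 weeks (earliest finish 12, latest finish 23).
Float = 23 − 12 = 11.

11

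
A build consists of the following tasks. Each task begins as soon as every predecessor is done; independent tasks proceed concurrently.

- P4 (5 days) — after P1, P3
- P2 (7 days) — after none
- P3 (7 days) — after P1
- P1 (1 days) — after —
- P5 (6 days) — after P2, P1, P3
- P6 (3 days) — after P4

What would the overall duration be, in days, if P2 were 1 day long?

Baseline: P1→P3→P4→P6 = 1+7+5+3 = 16 → 16 days.
P2 has 3 days of float (longest path through it is 13).
No other chain overtakes it, so the finish is 16 days.

16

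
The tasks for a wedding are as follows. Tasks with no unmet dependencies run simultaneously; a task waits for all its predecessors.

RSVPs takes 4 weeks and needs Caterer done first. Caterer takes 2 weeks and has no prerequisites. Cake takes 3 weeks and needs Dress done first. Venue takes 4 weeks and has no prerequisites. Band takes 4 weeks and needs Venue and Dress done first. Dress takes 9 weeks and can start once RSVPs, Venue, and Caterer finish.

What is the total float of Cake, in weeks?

1

Critical path: Caterer→RSVPs→Dress→Band = 2+4+9+4 = 19, so the finish is 19 weeks.
Cake finishes as early as 18 and must finish by 19.
So Cake can slip 19 − 18 = 1 week.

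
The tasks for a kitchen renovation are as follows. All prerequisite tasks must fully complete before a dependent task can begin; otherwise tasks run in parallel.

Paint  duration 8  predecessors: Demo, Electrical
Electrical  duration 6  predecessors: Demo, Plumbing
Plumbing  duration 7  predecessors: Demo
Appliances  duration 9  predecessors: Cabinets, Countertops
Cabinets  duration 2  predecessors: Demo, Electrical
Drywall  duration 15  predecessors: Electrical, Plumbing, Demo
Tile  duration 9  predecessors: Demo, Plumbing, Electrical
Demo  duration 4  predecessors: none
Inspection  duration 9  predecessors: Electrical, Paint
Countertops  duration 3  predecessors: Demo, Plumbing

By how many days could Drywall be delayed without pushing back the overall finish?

Critical path: Demo→Plumbing→Electrical→Paint→Inspection = 4+7+6+8+9 = 34, so the finish is 34 days.
Drywall finishes as early as 32 and must finish by 34.
Slack of Drywall = 19 − 17 = 2 days.

2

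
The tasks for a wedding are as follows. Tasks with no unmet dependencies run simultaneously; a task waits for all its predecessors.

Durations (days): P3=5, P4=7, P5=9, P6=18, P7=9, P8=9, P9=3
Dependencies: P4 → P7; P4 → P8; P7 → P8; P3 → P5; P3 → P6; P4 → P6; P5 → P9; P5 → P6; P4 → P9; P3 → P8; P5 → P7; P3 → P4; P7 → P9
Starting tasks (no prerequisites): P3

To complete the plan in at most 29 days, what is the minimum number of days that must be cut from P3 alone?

3

Current finish: 32 days; target: 29.
P3 is on every critical path, so each day cut from P3 cuts the finish by one (this holds down to a finish of 28).
Need 32 − 29 = 3 days off P3 → P3 becomes 2 days, finish becomes 29.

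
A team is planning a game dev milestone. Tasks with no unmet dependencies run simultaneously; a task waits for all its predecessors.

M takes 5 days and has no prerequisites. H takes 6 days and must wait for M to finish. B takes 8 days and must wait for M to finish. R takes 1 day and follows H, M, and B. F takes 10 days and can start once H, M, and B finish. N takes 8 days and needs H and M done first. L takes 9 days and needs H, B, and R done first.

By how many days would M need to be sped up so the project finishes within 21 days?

2

Current finish: 23 days; target: 21.
M is on every critical path, so each day cut from M cuts the finish by one (this holds down to a finish of 19).
Need 23 − 21 = 2 days off M → M becomes 3 days, finish becomes 21.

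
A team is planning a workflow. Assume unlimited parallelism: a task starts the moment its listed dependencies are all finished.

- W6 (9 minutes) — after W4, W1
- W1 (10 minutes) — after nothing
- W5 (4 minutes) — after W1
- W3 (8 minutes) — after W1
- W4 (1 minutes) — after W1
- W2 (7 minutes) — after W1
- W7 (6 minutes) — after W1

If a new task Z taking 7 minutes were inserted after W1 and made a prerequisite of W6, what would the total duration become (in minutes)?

Originally the job takes 20 minutes.
With Z inserted, W6 now waits for max(W4, W1, Z).
New critical path: W1→Z→W6 = 10+7+9 = 26 ⇒ 26 minutes.

26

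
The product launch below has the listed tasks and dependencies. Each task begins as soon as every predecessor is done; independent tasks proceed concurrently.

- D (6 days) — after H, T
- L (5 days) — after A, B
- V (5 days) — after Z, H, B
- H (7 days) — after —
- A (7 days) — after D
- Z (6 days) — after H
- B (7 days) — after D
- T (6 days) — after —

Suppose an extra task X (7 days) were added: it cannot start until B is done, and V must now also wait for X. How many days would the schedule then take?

Originally the schedule takes 25 days.
With X inserted, V now waits for max(Z, H, B, X).
New critical path: H→D→B→X→V = 7+6+7+7+5 = 32 ⇒ 32 days.

32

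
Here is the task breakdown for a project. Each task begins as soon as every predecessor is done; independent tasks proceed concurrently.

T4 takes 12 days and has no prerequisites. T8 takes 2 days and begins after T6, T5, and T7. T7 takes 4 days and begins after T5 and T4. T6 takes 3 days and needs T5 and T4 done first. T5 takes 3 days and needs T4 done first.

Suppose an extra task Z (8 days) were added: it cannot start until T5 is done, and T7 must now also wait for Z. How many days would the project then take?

Originally the project takes 21 days.
With Z inserted, T7 now waits for max(T5, T4, Z).
New critical path: T4→T5→Z→T7→T8 = 12+3+8+4+2 = 29 ⇒ 29 days.

29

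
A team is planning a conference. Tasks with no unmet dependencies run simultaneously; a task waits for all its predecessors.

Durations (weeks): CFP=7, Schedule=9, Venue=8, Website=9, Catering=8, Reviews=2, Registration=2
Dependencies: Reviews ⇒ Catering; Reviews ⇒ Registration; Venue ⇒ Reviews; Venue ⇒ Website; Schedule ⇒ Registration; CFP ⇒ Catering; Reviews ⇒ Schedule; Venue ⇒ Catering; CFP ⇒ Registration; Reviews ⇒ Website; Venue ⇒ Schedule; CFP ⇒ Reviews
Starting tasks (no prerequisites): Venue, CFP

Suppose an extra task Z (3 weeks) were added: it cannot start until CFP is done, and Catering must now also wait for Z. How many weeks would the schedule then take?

Originally the schedule takes 21 weeks.
With Z inserted, Catering now waits for max(CFP, Venue, Reviews, Z).
New critical path: Venue→Reviews→Schedule→Registration = 8+2+9+2 = 21 ⇒ 21 weeks.

21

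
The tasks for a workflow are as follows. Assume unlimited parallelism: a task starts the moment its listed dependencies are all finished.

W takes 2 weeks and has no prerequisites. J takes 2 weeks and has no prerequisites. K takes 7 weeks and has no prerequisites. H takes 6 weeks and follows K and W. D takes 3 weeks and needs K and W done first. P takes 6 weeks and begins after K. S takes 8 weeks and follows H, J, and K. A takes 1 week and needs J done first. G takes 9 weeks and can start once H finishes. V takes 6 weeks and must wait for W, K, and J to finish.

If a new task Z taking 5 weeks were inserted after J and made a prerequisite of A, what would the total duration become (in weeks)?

22

Originally the project takes 22 weeks.
With Z inserted, A now waits for max(J, Z).
New critical path: K→H→G = 7+6+9 = 22 ⇒ 22 weeks.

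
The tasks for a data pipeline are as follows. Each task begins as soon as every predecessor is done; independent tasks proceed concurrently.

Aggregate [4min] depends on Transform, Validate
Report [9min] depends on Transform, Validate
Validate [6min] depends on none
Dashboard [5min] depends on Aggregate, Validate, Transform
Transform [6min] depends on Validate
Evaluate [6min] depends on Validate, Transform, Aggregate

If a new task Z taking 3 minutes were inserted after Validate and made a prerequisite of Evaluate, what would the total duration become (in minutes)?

Originally the data pipeline takes 22 minutes.
With Z inserted, Evaluate now waits for max(Validate, Transform, Aggregate, Z).
New critical path: Validate→Transform→Aggregate→Evaluate = 6+6+4+6 = 22 ⇒ 22 minutes.

22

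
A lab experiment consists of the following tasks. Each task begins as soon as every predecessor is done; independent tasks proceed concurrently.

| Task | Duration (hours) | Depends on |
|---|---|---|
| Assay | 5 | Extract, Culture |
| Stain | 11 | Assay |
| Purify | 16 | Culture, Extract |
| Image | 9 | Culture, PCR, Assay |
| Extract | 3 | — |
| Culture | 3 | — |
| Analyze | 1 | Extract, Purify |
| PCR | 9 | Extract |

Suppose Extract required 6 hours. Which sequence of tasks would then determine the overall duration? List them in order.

Actual critical path: Extract→PCR→Image = 3+9+9 = 21 ⇒ 21 hours.
Since Extract is critical, the +3 change carries straight to that chain (now 24 hours).
That remains the longest chain; total 24 hours.

Extract, PCR, Image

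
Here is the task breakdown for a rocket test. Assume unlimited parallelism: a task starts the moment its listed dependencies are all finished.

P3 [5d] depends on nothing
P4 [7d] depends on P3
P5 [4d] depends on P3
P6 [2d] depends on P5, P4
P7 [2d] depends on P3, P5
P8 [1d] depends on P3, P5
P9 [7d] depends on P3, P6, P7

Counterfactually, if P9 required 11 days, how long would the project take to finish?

Baseline: P3→P4→P6→P9 = 5+7+2+7 = 21 → 21 days.
P9 is on the critical path; changing it to 11 makes that path 25 days.
The critical path is still P3→P4→P6→P9; finish is now 25 days.

25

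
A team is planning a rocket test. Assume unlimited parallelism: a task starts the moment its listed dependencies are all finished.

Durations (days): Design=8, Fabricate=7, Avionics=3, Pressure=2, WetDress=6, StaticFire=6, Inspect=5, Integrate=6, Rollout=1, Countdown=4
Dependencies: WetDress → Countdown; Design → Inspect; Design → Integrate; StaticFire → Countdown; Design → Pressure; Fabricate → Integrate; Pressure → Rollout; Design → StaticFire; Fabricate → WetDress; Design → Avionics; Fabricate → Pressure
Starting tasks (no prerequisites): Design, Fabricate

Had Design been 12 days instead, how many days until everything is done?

As given, the longest chain is Design→StaticFire→Countdown = 8+6+4 = 18, so the finish is 18 days.
Since Design is critical, the +4 change carries straight to that chain (now 22 days).
No other chain overtakes it, so the finish is 22 days.

22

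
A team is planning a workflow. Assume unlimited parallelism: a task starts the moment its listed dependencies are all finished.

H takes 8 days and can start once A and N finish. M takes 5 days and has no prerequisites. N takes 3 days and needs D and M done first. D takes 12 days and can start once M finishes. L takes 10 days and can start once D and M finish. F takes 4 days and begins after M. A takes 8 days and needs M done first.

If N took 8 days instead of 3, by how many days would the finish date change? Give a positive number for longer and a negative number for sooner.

5

Actual critical path: M→D→N→H = 5+12+3+8 = 28 ⇒ 28 days.
Since N is critical, the +5 change carries straight to that chain (now 33 days).
No other chain overtakes it, so the finish is 33 days.
Change in finish: 33 − 28 = +5 days.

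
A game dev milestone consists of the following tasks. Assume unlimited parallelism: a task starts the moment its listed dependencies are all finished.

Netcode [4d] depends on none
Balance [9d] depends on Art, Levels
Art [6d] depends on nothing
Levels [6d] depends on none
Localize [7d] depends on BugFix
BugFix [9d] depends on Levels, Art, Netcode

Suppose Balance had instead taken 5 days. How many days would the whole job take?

As given, the longest chain is Art→BugFix→Localize = 6+9+7 = 22, so the finish is 22 days.
Balance has 7 days of float (longest path through it is 15).
No other chain overtakes it, so the finish is 22 days.

22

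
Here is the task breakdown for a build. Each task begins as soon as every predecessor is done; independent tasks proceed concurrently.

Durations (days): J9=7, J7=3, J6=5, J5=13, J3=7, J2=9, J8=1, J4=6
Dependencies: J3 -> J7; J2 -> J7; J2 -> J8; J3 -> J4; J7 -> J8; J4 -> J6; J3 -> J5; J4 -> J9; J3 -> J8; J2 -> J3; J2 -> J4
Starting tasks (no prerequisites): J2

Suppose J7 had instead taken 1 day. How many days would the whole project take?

As given, the longest chain is J2→J3→J4→J9 = 9+7+6+7 = 29, so the finish is 29 days.
The longest path through J7 is only 20 days, so J7 has float 9.
The critical path is still J2→J3→J4→J9; finish is now 29 days.

29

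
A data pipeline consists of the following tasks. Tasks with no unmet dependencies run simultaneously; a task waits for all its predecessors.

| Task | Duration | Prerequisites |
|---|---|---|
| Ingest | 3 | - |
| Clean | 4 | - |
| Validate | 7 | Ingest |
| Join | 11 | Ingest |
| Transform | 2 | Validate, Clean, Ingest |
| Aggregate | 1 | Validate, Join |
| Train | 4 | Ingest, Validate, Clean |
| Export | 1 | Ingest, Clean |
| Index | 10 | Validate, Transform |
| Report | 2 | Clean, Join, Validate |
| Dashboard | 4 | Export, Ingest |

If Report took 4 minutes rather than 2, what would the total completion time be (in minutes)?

The binding path is Ingest→Validate→Transform→Index = 3+7+2+10 = 22; finish at 22 minutes.
Report is off the critical path — its longest chain is 16 minutes, giving 6 of slack.
The critical path is still Ingest→Validate→Transform→Index; finish is now 22 minutes.

22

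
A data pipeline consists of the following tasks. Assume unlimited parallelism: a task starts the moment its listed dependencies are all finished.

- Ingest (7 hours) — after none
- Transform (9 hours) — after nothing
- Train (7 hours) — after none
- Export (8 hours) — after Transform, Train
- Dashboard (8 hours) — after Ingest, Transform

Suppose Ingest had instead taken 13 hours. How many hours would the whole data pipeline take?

21

As given, the longest chain is Transform→Export = 9+8 = 17, so the finish is 17 hours.
Ingest is off the critical path — its longest chain is 15 hours, giving 2 of slack.
New critical path: Ingest→Dashboard = 13+8 = 21 ⇒ 21 hours.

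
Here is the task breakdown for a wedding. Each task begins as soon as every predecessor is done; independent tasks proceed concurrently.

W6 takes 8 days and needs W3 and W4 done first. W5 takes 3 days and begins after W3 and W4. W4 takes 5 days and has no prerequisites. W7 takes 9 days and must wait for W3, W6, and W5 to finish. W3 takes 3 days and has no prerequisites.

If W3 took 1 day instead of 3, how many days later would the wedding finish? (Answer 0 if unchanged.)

Baseline: W4→W6→W7 = 5+8+9 = 22 → 22 days.
The longest path through W3 is only 20 days, so W3 has float 2.
No other chain overtakes it, so the finish is 22 days.
Change in finish: 22 − 22 = +0 days.

0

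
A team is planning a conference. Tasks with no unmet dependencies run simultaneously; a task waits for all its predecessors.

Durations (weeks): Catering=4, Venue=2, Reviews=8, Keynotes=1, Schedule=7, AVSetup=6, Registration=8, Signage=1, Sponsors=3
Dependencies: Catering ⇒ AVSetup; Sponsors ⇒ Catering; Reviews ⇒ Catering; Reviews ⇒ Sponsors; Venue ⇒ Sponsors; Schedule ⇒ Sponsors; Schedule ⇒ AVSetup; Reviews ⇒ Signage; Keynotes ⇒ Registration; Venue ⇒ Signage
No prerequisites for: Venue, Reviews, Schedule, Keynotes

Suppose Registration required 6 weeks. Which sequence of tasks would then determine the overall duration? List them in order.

Reviews, Sponsors, Catering, AVSetup

The binding path is Reviews→Sponsors→Catering→AVSetup = 8+3+4+6 = 21; finish at 21 weeks.
Registration has 12 weeks of float (longest path through it is 9).
That remains the longest chain; total 21 weeks.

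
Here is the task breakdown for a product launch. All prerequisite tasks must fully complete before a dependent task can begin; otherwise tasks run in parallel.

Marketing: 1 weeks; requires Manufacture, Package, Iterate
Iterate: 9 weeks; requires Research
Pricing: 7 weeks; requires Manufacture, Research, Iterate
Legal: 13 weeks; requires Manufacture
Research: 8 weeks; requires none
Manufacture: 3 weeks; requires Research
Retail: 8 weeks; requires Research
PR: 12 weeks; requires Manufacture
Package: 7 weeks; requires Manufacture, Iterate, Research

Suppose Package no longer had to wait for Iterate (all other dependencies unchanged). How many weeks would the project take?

Original critical path: Research→Iterate→Package→Marketing = 8+9+7+1 = 25 ⇒ 25 weeks.
Without Iterate→Package, Package's earliest start moves from 17 to 11.
The longest chain is now Research→Iterate→Pricing = 8+9+7 = 24, so the project takes 24 weeks.

24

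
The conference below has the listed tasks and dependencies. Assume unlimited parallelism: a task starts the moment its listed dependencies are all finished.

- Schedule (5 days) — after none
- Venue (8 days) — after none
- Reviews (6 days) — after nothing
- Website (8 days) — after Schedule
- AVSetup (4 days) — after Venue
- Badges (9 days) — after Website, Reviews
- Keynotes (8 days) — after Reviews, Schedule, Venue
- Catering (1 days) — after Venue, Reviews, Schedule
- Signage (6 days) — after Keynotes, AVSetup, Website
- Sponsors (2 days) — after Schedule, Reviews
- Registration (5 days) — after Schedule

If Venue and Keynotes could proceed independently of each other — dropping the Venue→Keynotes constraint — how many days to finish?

22

Before: longest chain Venue→Keynotes→Signage = 8+8+6 = 22, finish 22.
Without Venue→Keynotes, Keynotes's earliest start moves from 8 to 6.
After: Schedule→Website→Badges = 5+8+9 = 22 → 22 days.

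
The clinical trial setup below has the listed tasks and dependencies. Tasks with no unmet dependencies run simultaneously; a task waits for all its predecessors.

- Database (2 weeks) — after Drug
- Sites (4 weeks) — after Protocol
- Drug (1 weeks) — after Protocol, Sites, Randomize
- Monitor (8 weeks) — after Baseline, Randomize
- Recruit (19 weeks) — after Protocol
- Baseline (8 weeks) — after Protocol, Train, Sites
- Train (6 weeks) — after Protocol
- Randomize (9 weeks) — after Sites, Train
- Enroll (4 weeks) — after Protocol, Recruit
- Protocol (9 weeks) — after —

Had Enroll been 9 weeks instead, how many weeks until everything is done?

Actual critical path: Protocol→Recruit→Enroll = 9+19+4 = 32 ⇒ 32 weeks.
Since Enroll is critical, the +5 change carries straight to that chain (now 37 weeks).
That remains the longest chain; total 37 weeks.

37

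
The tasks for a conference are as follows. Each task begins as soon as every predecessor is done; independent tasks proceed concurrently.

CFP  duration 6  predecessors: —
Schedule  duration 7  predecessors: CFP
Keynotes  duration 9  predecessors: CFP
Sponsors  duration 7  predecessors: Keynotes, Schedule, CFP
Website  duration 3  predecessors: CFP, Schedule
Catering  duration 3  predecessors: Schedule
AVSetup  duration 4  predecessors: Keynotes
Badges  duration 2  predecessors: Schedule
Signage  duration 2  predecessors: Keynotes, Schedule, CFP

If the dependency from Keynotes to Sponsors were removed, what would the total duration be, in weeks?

20

Before: longest chain CFP→Keynotes→Sponsors = 6+9+7 = 22, finish 22.
Without Keynotes→Sponsors, Sponsors's earliest start moves from 15 to 13.
New critical path: CFP→Schedule→Sponsors = 6+7+7 = 20 ⇒ 20 weeks.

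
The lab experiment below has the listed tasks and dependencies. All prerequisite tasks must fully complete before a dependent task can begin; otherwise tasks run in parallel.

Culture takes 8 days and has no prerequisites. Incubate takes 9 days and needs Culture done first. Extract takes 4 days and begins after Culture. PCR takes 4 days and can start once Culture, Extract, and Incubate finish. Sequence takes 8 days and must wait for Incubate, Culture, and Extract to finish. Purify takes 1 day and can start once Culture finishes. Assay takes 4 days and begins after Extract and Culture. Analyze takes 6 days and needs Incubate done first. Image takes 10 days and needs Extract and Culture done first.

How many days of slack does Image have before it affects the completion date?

3

Culture→Incubate→Sequence = 8+9+8 = 25 sets the makespan at 25 days.
Image finishes as early as 22 and must finish by 25.
Slack of Image = 15 − 12 = 3 days.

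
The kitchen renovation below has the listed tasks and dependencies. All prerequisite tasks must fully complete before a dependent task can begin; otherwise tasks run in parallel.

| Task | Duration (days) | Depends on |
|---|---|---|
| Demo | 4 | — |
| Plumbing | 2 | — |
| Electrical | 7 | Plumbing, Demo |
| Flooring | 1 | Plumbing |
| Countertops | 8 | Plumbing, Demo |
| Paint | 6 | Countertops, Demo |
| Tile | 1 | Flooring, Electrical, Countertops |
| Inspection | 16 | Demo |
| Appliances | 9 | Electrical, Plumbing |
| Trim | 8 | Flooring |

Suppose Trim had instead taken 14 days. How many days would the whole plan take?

20

Critical path before the change: Demo→Electrical→Appliances = 4+7+9 = 20 giving 20 days.
Trim is off the critical path — its longest chain is 11 days, giving 9 of slack.
The critical path is still Demo→Electrical→Appliances; finish is now 20 days.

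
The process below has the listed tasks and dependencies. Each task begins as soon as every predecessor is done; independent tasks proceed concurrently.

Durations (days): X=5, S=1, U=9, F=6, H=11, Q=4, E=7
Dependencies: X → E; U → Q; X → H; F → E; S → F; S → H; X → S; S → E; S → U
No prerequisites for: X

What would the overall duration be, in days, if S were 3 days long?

Baseline: X→S→U→Q = 5+1+9+4 = 19 → 19 days.
S is on the critical path; changing it to 3 makes that path 21 days.
That remains the longest chain; total 21 days.

21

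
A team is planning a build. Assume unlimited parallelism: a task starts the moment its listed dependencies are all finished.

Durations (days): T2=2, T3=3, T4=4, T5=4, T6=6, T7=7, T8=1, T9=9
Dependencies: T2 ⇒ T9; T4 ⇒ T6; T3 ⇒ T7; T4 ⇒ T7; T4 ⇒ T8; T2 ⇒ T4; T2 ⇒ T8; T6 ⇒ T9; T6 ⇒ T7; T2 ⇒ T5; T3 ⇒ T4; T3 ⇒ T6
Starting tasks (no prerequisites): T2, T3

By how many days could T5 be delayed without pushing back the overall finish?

The longest chain is T3→T4→T6→T9 = 3+4+6+9 = 22; overall finish 22 days.
Longest path through T5: 6 days (earliest finish 6, latest finish 22).
Float = 22 − 6 = 16.

16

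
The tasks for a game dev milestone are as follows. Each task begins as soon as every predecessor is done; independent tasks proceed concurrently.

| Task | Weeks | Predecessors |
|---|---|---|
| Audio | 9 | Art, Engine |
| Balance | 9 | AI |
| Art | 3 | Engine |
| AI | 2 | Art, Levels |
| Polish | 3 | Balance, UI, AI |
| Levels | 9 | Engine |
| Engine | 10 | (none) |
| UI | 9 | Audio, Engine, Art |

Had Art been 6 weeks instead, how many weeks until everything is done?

As given, the longest chain is Engine→Art→Audio→UI→Polish = 10+3+9+9+3 = 34, so the finish is 34 weeks.
Art is on the critical path; changing it to 6 makes that path 37 weeks.
That remains the longest chain; total 37 weeks.

37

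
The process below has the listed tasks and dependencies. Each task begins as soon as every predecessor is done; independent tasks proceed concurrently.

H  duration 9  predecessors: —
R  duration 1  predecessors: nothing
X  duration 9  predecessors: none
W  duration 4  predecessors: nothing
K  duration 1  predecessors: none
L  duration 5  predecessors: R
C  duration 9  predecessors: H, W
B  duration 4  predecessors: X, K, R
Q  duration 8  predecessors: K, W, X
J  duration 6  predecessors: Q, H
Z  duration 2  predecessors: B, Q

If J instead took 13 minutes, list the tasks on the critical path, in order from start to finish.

The binding path is X→Q→J = 9+8+6 = 23; finish at 23 minutes.
Since J is critical, the +7 change carries straight to that chain (now 30 minutes).
No other chain overtakes it, so the finish is 30 minutes.

X, Q, J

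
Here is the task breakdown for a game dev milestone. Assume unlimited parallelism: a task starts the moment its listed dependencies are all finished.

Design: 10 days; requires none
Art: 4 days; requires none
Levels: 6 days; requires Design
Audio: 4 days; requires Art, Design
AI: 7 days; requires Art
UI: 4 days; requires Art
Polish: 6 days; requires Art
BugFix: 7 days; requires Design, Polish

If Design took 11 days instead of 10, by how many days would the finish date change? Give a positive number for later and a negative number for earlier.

Actual critical path: Design→BugFix = 10+7 = 17 ⇒ 17 days.
Since Design is critical, the +1 change carries straight to that chain (now 18 days).
The critical path is still Design→BugFix; finish is now 18 days.
Change in finish: 18 − 17 = +1 days.

1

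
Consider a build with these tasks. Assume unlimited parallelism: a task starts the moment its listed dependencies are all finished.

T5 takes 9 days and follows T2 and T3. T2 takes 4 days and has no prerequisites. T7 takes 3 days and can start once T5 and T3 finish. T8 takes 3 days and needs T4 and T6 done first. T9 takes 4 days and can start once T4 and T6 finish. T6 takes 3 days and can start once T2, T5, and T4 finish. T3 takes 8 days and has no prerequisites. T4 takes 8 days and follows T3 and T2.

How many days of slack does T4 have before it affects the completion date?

Critical path: T3→T5→T6→T9 = 8+9+3+4 = 24, so the finish is 24 days.
Longest path through T4: 23 days (earliest finish 16, latest finish 17).
So T4 can slip 17 − 16 = 1 day.

1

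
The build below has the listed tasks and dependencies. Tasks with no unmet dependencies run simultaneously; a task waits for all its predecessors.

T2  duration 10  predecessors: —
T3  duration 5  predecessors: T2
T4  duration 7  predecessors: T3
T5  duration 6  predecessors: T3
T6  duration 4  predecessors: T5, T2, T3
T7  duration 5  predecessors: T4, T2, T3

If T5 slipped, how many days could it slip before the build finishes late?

2

T2→T3→T4→T7 = 10+5+7+5 = 27 sets the makespan at 27 days.
Longest path through T5: 25 days (earliest finish 21, latest finish 23).
Slack of T5 = 17 − 15 = 2 days.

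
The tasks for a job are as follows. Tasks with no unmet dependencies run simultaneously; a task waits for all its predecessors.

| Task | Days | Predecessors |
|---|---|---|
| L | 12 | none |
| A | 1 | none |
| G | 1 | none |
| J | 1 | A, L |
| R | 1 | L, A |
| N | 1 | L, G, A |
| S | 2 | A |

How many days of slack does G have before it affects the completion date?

The longest chain is L→J = 12+1 = 13; overall finish 13 days.
The longest chain containing G totals 2 days.
Float = 13 − 2 = 11.

11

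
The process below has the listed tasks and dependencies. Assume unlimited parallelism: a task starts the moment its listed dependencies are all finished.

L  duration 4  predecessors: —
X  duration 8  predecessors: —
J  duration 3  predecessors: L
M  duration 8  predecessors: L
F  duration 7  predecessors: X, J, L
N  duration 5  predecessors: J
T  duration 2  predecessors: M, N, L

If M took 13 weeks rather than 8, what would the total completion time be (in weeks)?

19

Baseline: X→F = 8+7 = 15 → 15 weeks.
M has 1 week of float (longest path through it is 14).
Now L→M→T = 4+13+2 = 19 is longest, so the finish becomes 19 weeks.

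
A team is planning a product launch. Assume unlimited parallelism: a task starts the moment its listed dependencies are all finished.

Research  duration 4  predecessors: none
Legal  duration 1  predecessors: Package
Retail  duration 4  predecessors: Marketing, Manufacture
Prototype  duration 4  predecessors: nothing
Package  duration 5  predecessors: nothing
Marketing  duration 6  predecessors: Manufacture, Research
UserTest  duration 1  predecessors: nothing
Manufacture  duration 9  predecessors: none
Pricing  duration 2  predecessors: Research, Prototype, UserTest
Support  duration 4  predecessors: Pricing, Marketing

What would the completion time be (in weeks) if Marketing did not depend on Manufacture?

14

Before: longest chain Manufacture→Marketing→Retail = 9+6+4 = 19, finish 19.
Without Manufacture→Marketing, Marketing's earliest start moves from 9 to 4.
The longest chain is now Research→Marketing→Retail = 4+6+4 = 14, so the job takes 14 weeks.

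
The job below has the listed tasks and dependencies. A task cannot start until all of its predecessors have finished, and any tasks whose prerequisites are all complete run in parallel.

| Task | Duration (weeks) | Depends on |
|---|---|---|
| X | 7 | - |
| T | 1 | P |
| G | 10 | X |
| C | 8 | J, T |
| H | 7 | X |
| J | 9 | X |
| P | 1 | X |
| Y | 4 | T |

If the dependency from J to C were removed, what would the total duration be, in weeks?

17

With the dependency in place, X→J→C = 7+9+8 = 24 sets the finish at 24 weeks.
Without J→C, C's earliest start moves from 16 to 9.
The longest chain is now X→P→T→C = 7+1+1+8 = 17, so the schedule takes 17 weeks.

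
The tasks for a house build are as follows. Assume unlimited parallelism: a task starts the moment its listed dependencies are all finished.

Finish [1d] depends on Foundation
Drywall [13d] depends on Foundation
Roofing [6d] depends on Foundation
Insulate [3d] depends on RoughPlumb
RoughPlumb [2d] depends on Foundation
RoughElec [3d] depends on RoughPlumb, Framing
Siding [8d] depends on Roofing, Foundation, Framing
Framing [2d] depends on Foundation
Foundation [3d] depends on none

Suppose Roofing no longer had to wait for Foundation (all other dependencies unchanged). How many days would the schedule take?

With the dependency in place, Foundation→Roofing→Siding = 3+6+8 = 17 sets the finish at 17 days.
Without Foundation→Roofing, Roofing's earliest start moves from 3 to 0.
The longest chain is now Foundation→Drywall = 3+13 = 16, so the schedule takes 16 days.

16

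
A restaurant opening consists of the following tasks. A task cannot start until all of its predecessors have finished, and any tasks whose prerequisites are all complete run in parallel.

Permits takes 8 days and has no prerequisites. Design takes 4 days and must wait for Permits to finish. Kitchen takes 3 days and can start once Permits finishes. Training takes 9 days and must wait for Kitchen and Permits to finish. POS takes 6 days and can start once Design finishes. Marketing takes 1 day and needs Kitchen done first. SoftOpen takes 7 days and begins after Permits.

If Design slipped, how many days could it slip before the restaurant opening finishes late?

2

Critical path: Permits→Kitchen→Training = 8+3+9 = 20, so the finish is 20 days.
The longest chain containing Design totals 18 days.
Float = 20 − 18 = 2.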